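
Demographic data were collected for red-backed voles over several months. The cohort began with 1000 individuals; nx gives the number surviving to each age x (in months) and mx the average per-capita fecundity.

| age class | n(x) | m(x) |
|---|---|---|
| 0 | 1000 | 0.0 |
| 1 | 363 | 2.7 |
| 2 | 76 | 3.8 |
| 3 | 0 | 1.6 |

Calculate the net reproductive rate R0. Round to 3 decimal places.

lx = nx/n0 = nx/1000: 1, 0.363, 0.076, 0
lx·mx by age: 0, 0.9801, 0.2888, 0
R0 = Σ lx·mx = 1.2689 → 1.269

1.269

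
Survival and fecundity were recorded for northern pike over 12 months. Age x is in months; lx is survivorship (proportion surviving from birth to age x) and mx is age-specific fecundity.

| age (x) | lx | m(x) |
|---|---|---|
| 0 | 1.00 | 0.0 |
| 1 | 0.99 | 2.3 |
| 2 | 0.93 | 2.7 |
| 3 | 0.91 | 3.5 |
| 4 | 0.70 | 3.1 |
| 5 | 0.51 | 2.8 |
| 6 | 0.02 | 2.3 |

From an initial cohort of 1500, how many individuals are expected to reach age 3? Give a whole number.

Expected survivors = N0 · l_3 = 1500 × 0.91 = 1365 → 1365

1365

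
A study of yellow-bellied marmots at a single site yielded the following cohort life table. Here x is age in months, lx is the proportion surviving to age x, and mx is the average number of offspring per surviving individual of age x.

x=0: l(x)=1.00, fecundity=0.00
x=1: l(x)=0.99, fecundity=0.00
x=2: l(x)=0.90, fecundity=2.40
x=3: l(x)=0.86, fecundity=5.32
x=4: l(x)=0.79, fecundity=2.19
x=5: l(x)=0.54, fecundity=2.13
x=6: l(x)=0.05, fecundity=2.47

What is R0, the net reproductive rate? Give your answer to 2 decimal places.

lx·mx by age: 0, 0, 2.16, 4.5752, 1.7301, 1.1502, 0.1235
R0 = Σ lx·mx = 9.739 → 9.74

9.74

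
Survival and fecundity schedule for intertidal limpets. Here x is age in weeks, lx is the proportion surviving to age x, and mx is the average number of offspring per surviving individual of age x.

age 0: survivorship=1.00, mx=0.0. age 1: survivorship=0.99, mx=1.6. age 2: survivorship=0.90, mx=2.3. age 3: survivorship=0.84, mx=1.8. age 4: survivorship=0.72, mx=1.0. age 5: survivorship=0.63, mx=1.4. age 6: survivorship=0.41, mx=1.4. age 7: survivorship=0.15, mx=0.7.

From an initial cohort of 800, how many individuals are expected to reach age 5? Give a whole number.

Expected survivors = N0 · l_5 = 800 × 0.63 = 504 → 504

504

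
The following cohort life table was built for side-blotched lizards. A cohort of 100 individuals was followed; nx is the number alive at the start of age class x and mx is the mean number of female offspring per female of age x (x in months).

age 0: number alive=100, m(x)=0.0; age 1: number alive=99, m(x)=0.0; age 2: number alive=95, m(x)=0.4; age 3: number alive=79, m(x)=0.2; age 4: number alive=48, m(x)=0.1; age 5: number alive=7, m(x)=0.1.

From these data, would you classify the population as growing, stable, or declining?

declining

lx = nx/n0 = nx/100: 1, 0.99, 0.95, 0.79, 0.48, 0.07
R0 = Σ lx·mx = 0 + 0 + 0.38 + 0.158 + 0.048 + 0.007 = 0.593
R0 < 1, so the population is declining.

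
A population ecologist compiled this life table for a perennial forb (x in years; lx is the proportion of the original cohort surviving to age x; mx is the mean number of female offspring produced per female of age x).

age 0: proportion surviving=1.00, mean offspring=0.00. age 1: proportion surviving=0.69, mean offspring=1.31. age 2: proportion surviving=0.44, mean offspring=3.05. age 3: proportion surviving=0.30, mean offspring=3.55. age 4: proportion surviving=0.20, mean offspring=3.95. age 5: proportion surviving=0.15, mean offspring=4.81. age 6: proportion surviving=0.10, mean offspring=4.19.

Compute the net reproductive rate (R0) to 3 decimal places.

5.241

lx·mx by age: 0, 0.9039, 1.342, 1.065, 0.79, 0.7215, 0.419
R0 = Σ lx·mx = 5.2414 → 5.241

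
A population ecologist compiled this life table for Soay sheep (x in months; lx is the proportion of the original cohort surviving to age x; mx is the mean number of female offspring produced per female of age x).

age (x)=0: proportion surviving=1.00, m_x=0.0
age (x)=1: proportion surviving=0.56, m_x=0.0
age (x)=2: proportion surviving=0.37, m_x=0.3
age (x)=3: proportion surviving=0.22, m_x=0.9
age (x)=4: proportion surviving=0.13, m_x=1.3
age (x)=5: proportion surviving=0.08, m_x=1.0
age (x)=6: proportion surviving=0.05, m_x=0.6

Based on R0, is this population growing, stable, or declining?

R0 = Σ lx·mx = 0 + 0 + 0.111 + 0.198 + 0.169 + 0.08 + 0.03 = 0.588
R0 < 1, so the population is declining.

declining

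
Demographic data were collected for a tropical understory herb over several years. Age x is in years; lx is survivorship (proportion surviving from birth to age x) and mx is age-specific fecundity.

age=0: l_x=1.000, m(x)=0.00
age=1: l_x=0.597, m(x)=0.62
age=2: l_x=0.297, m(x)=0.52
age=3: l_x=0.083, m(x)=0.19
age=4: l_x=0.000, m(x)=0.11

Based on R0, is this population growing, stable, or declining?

declining

R0 = Σ lx·mx = 0 + 0.37014 + 0.15444 + 0.01577 + 0 = 0.54035
R0 < 1, so the population is declining.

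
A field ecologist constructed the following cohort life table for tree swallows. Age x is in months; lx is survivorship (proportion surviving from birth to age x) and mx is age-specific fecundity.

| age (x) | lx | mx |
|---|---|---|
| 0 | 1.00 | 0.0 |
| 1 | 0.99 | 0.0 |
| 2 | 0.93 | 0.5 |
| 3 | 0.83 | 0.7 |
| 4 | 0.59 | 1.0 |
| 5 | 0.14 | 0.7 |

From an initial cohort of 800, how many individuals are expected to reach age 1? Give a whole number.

Expected survivors = N0 · l_1 = 800 × 0.99 = 792 → 792

792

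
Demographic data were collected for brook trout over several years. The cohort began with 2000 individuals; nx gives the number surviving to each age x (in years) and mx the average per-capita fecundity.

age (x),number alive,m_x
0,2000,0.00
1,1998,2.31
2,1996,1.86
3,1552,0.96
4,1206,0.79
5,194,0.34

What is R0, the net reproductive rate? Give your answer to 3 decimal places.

5.418

lx = nx/n0 = nx/2000: 1, 0.999, 0.998, 0.776, 0.603, 0.097
lx·mx by age: 0, 2.30769, 1.85628, 0.74496, 0.47637, 0.03298
R0 = Σ lx·mx = 5.41828 → 5.418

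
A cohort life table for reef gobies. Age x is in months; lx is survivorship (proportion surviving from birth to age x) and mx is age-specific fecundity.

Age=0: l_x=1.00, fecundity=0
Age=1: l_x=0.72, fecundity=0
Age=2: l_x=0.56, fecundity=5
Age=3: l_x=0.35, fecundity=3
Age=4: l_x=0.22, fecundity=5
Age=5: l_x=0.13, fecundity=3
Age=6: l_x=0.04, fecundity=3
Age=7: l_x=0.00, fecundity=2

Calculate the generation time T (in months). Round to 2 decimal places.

2.90

lx·mx: 0, 0, 2.8, 1.05, 1.1, 0.39, 0.12, 0 → R0 = 5.46
x·lx·mx: 0, 0, 5.6, 3.15, 4.4, 1.95, 0.72, 0 → Σ = 15.82
T = 15.82 / 5.46 = 2.897436… → 2.90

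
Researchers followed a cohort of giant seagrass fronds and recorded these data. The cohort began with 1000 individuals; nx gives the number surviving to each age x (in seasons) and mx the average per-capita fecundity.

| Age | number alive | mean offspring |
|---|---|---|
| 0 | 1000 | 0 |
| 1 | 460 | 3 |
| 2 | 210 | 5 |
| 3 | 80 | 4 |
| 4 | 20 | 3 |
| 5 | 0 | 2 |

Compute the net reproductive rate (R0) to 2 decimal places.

2.81

lx = nx/n0 = nx/1000: 1, 0.46, 0.21, 0.08, 0.02, 0
lx·mx by age: 0, 1.38, 1.05, 0.32, 0.06, 0
R0 = Σ lx·mx = 2.81 → 2.81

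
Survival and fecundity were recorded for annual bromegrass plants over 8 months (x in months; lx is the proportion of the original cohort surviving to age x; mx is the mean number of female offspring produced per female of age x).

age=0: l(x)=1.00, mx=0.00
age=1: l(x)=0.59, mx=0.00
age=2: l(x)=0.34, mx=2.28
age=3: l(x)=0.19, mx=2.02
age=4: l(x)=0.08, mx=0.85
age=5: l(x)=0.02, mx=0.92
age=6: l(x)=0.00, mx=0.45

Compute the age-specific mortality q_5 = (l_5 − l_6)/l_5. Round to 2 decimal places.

q_5 = (l_5 − l_6) / l_5 = (0.02 − 0) / 0.02
     = 0.02 / 0.02 = 1 → 1.00

1.00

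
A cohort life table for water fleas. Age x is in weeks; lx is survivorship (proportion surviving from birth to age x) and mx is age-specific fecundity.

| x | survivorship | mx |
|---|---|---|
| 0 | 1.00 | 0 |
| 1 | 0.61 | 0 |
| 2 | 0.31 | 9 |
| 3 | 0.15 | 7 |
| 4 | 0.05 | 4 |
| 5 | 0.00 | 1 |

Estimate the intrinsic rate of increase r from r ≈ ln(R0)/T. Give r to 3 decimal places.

0.592

R0 = Σ lx·mx = 0 + 0 + 2.79 + 1.05 + 0.2 + 0 = 4.04
Σ x·lx·mx = 9.53; T = 9.53/4.04 = 2.35891…
r ≈ ln(R0)/T = ln(4.04)/2.35891… = 0.5919… → 0.592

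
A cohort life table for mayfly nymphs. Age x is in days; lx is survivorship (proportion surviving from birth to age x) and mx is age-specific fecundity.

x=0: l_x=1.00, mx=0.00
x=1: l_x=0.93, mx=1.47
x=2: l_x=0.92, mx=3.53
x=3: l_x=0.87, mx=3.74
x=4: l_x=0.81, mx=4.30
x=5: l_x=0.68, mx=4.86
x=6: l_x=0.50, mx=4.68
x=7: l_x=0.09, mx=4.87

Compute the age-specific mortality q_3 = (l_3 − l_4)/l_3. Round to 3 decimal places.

q_3 = (l_3 − l_4) / l_3 = (0.87 − 0.81) / 0.87
     = 0.06 / 0.87 = 0.068966… → 0.069

0.069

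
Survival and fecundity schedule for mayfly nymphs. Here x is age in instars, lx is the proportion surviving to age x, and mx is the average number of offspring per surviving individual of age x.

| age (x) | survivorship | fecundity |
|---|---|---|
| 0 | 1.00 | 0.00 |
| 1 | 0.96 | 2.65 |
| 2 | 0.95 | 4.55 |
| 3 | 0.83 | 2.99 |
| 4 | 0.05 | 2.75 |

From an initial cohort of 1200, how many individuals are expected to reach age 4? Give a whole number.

60

Expected survivors = N0 · l_4 = 1200 × 0.05 = 60 → 60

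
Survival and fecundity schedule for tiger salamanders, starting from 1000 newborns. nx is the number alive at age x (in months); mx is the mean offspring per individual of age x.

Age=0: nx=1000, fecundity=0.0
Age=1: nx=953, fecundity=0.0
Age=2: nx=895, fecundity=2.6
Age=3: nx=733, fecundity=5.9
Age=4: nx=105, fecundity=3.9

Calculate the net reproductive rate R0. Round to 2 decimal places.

lx = nx/n0 = nx/1000: 1, 0.953, 0.895, 0.733, 0.105
lx·mx by age: 0, 0, 2.327, 4.3247, 0.4095
R0 = Σ lx·mx = 7.0612 → 7.06

7.06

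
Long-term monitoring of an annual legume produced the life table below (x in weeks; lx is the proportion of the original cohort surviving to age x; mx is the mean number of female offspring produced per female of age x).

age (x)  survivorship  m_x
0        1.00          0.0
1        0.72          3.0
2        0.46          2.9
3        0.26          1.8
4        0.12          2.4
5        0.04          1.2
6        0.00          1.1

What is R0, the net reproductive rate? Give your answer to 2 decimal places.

4.30

lx·mx by age: 0, 2.16, 1.334, 0.468, 0.288, 0.048, 0
R0 = Σ lx·mx = 4.298 → 4.30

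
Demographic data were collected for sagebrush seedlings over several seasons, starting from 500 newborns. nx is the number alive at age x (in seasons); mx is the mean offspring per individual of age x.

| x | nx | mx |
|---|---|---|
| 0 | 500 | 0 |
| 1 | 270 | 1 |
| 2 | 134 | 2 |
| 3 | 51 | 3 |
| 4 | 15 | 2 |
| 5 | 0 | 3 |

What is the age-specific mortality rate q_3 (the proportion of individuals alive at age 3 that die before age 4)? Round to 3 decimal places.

0.706

lx = nx/n0 = nx/500: 1, 0.54, 0.268, 0.102, 0.03, 0
q_3 = (l_3 − l_4) / l_3 = (0.102 − 0.03) / 0.102
     = 0.072 / 0.102 = 0.705882… → 0.706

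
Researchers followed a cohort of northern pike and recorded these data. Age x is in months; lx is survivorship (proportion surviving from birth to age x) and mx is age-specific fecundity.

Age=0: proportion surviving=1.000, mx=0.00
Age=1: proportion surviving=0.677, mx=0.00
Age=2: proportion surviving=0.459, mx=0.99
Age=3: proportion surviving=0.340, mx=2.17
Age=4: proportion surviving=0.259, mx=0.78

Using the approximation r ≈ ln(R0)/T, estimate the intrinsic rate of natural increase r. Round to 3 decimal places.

0.118

R0 = Σ lx·mx = 0 + 0 + 0.45441 + 0.7378 + 0.20202 = 1.39423
Σ x·lx·mx = 3.9303; T = 3.9303/1.39423 = 2.81898…
r ≈ ln(R0)/T = ln(1.39423)/2.81898… = 0.11789… → 0.118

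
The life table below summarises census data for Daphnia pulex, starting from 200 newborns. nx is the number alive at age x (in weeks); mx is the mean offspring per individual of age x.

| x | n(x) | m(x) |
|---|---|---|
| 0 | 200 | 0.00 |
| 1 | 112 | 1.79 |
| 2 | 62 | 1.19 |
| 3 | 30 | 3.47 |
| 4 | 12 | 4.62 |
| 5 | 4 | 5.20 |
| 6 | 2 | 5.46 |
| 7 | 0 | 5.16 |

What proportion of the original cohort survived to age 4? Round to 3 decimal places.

0.060

l_4 = n_4/n_0 = 12/200 = 0.06 → 0.060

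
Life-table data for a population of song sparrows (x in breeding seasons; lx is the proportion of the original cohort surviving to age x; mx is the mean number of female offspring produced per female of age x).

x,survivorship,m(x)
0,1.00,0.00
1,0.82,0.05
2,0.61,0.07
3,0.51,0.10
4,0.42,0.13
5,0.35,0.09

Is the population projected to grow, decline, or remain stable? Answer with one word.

declining

R0 = Σ lx·mx = 0 + 0.041 + 0.0427 + 0.051 + 0.0546 + 0.0315 = 0.2208
R0 < 1, so the population is declining.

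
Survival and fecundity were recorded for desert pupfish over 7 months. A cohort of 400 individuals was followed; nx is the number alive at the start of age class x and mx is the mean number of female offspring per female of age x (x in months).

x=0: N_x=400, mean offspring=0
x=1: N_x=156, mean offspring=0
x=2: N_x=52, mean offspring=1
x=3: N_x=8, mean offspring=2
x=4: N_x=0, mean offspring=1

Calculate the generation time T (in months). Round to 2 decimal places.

lx = nx/n0 = nx/400: 1, 0.39, 0.13, 0.02, 0
lx·mx: 0, 0, 0.13, 0.04, 0 → R0 = 0.17
x·lx·mx: 0, 0, 0.26, 0.12, 0 → Σ = 0.38
T = 0.38 / 0.17 = 2.235294… → 2.24

2.24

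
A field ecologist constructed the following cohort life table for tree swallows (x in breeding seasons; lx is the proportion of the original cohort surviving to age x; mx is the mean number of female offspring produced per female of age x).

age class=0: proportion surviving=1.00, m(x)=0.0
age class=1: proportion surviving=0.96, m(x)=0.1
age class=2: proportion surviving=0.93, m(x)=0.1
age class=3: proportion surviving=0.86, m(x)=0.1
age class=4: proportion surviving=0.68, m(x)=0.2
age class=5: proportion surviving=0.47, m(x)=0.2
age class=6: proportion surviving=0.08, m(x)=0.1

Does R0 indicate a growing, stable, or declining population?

R0 = Σ lx·mx = 0 + 0.096 + 0.093 + 0.086 + 0.136 + 0.094 + 0.008 = 0.513
R0 < 1, so the population is declining.

declining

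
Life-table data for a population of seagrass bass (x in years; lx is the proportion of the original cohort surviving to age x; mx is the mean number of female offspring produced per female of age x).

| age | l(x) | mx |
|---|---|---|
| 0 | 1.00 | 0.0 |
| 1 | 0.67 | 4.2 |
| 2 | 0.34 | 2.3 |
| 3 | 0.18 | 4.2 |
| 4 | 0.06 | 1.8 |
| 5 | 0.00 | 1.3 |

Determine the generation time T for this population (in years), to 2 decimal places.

1.59

lx·mx: 0, 2.814, 0.782, 0.756, 0.108, 0 → R0 = 4.46
x·lx·mx: 0, 2.814, 1.564, 2.268, 0.432, 0 → Σ = 7.078
T = 7.078 / 4.46 = 1.586996… → 1.59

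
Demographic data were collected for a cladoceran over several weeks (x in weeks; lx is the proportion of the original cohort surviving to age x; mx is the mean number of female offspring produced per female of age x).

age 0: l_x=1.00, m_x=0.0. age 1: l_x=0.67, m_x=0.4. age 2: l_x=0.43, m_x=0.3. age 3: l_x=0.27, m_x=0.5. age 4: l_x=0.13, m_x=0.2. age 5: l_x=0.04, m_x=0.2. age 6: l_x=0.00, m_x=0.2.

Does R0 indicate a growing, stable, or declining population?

declining

R0 = Σ lx·mx = 0 + 0.268 + 0.129 + 0.135 + 0.026 + 0.008 + 0 = 0.566
R0 < 1, so the population is declining.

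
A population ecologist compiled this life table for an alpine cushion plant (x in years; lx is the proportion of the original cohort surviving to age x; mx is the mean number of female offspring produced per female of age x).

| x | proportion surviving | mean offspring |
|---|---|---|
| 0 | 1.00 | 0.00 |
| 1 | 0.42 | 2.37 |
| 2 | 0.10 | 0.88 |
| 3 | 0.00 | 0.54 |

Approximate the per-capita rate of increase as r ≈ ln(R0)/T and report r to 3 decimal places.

R0 = Σ lx·mx = 0 + 0.9954 + 0.088 + 0 = 1.0834
Σ x·lx·mx = 1.1714; T = 1.1714/1.0834 = 1.08123…
r ≈ ln(R0)/T = ln(1.0834)/1.08123… = 0.07409… → 0.074

0.074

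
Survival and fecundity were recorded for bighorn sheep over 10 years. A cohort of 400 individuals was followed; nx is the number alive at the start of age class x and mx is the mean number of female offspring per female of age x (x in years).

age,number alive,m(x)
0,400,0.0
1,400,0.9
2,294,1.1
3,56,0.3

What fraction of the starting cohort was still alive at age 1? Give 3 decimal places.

l_1 = n_1/n_0 = 400/400 = 1 → 1.000

1.000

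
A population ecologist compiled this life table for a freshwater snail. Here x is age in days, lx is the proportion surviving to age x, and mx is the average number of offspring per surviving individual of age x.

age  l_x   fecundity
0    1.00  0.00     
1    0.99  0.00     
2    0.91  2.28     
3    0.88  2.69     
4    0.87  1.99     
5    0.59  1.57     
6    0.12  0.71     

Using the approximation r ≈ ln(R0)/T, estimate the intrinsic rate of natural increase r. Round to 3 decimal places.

0.608

R0 = Σ lx·mx = 0 + 0 + 2.0748 + 2.3672 + 1.7313 + 0.9263 + 0.0852 = 7.1848
Σ x·lx·mx = 23.3191; T = 23.3191/7.1848 = 3.24562…
r ≈ ln(R0)/T = ln(7.1848)/3.24562… = 0.60758… → 0.608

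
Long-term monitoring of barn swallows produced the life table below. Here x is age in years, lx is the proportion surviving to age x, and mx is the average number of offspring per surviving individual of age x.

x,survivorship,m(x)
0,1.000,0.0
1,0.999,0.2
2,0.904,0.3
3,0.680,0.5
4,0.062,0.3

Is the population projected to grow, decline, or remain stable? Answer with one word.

declining

R0 = Σ lx·mx = 0 + 0.1998 + 0.2712 + 0.34 + 0.0186 = 0.8296
R0 < 1, so the population is declining.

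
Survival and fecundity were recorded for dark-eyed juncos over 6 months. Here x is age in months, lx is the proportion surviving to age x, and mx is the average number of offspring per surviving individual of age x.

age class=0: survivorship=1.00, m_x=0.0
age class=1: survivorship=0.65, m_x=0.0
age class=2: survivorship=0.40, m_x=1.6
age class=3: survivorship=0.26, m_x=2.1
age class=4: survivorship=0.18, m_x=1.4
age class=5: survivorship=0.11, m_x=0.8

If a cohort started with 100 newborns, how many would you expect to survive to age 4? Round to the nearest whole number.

18

Expected survivors = N0 · l_4 = 100 × 0.18 = 18 → 18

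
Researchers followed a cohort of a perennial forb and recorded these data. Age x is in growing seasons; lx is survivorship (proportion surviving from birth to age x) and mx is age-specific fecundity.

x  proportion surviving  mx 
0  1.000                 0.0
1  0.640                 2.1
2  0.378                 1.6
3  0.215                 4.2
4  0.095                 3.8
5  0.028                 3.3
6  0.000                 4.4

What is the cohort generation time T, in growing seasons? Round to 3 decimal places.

2.169

lx·mx: 0, 1.344, 0.6048, 0.903, 0.361, 0.0924, 0 → R0 = 3.3052
x·lx·mx: 0, 1.344, 1.2096, 2.709, 1.444, 0.462, 0 → Σ = 7.1686
T = 7.1686 / 3.3052 = 2.168885… → 2.169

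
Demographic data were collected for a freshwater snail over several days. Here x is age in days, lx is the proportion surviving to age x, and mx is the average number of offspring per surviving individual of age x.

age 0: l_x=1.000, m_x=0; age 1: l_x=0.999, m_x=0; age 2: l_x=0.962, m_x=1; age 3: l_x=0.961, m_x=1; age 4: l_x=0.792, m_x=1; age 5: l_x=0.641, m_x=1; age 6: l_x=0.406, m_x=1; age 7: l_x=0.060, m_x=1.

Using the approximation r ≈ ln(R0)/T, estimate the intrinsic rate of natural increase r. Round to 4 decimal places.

R0 = Σ lx·mx = 0 + 0 + 0.962 + 0.961 + 0.792 + 0.641 + 0.406 + 0.06 = 3.822
Σ x·lx·mx = 14.036; T = 14.036/3.822 = 3.67242…
r ≈ ln(R0)/T = ln(3.822)/3.67242… = 0.365092… → 0.3651

0.3651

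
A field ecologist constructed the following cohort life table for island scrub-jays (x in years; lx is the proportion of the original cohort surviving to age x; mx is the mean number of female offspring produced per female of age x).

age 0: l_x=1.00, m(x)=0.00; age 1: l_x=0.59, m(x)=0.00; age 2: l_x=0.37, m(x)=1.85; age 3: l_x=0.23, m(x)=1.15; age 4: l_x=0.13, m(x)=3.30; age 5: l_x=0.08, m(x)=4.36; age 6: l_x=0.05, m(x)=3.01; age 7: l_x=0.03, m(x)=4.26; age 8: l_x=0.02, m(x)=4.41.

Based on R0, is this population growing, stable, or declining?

growing

R0 = Σ lx·mx = 0 + 0 + 0.6845 + 0.2645 + 0.429 + 0.3488 + 0.1505 + 0.1278 + 0.0882 = 2.0933
R0 > 1, so the population is growing.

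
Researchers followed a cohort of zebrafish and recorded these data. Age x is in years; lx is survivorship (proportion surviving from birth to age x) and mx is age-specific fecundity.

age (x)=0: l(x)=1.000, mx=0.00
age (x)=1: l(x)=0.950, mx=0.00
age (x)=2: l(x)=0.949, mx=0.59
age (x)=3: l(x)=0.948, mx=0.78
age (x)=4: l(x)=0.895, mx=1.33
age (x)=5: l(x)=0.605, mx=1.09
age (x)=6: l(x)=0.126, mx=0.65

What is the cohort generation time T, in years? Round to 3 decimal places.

lx·mx: 0, 0, 0.55991, 0.73944, 1.19035, 0.65945, 0.0819 → R0 = 3.23105
x·lx·mx: 0, 0, 1.11982, 2.21832, 4.7614, 3.29725, 0.4914 → Σ = 11.88819
T = 11.88819 / 3.23105 = 3.679358… → 3.679

3.679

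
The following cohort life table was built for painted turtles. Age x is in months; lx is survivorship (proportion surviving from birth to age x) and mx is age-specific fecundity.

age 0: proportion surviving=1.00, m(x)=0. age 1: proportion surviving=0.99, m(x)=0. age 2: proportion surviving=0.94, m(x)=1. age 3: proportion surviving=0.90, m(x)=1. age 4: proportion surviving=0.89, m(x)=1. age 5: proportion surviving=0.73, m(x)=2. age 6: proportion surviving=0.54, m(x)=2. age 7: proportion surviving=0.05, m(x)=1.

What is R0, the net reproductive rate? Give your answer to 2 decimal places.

5.32

lx·mx by age: 0, 0, 0.94, 0.9, 0.89, 1.46, 1.08, 0.05
R0 = Σ lx·mx = 5.32 → 5.32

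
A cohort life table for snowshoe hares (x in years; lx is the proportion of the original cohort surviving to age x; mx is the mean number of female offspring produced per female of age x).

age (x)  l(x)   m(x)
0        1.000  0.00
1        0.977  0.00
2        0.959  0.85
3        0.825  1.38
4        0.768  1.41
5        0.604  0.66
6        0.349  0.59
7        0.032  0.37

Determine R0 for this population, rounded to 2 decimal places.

lx·mx by age: 0, 0, 0.81515, 1.1385, 1.08288, 0.39864, 0.20591, 0.01184
R0 = Σ lx·mx = 3.65292 → 3.65

3.65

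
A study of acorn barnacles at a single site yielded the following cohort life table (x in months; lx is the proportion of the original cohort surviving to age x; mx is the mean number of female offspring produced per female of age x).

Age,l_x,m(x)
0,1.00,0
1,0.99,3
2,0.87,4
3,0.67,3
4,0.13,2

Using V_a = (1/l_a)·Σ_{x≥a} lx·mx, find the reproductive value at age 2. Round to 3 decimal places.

lx·mx for x ≥ 2: 3.48, 2.01, 0.26 → sum = 5.75
V_2 = 5.75 / l_2 = 5.75 / 0.87 = 6.609195… → 6.609

6.609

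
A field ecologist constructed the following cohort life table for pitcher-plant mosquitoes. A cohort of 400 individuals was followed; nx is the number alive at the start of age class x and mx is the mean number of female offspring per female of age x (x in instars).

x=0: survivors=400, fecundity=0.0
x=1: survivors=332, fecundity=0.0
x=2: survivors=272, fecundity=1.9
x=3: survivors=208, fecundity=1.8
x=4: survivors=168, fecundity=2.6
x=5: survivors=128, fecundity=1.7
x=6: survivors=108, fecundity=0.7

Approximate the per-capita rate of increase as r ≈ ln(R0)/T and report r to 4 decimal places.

lx = nx/n0 = nx/400: 1, 0.83, 0.68, 0.52, 0.42, 0.32, 0.27
R0 = Σ lx·mx = 0 + 0 + 1.292 + 0.936 + 1.092 + 0.544 + 0.189 = 4.053
Σ x·lx·mx = 13.614; T = 13.614/4.053 = 3.35899…
r ≈ ln(R0)/T = ln(4.053)/3.35899… = 0.41663… → 0.4166

0.4166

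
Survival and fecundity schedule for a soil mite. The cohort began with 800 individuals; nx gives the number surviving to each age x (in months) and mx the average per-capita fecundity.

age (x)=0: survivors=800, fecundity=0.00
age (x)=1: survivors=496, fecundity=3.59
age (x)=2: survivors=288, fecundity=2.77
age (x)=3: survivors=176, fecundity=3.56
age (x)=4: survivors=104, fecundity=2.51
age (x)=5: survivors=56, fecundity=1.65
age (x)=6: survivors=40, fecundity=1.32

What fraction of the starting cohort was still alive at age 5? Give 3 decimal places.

0.070

l_5 = n_5/n_0 = 56/800 = 0.07 → 0.070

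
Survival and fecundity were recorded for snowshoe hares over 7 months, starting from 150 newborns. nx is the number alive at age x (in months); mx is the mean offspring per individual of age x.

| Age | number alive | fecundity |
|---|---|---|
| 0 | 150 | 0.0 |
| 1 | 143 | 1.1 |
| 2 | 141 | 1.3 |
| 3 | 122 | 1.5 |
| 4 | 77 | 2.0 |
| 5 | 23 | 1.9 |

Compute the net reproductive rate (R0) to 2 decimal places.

lx = nx/n0 = nx/150: 1, 0.95333…, 0.94, 0.81333…, 0.51333…, 0.15333…
lx·mx by age: 0, 1.048667…, 1.222, 1.22…, 1.026667…, 0.291333…
R0 = Σ lx·mx = 4.808667… → 4.81

4.81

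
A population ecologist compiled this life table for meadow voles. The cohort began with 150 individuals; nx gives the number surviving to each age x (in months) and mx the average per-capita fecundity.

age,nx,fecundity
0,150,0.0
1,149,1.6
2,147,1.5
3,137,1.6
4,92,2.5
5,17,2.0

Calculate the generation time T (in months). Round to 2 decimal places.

2.58

lx = nx/n0 = nx/150: 1, 0.99333…, 0.98, 0.91333…, 0.61333…, 0.11333…
lx·mx: 0, 1.589333…, 1.47, 1.461333…, 1.533333…, 0.226667… → R0 = 6.280667…
x·lx·mx: 0, 1.589333…, 2.94, 4.384…, 6.133333…, 1.133333… → Σ = 16.18…
T = 16.18… / 6.280667… = 2.57616… → 2.58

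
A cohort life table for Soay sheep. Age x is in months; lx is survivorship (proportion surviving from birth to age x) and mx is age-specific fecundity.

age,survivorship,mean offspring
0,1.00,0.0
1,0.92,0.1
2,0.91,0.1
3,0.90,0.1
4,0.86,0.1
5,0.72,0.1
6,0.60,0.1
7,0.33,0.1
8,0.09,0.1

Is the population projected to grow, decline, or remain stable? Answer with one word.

declining

R0 = Σ lx·mx = 0 + 0.092 + 0.091 + 0.09 + 0.086 + 0.072 + 0.06 + 0.033 + 0.009 = 0.533
R0 < 1, so the population is declining.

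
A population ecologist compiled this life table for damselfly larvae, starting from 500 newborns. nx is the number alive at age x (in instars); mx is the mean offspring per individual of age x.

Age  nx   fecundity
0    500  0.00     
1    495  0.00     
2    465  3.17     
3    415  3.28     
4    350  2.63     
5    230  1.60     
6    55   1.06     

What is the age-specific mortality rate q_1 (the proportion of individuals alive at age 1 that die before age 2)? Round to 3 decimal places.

0.061

lx = nx/n0 = nx/500: 1, 0.99, 0.93, 0.83, 0.7, 0.46, 0.11
q_1 = (l_1 − l_2) / l_1 = (0.99 − 0.93) / 0.99
     = 0.06 / 0.99 = 0.060606… → 0.061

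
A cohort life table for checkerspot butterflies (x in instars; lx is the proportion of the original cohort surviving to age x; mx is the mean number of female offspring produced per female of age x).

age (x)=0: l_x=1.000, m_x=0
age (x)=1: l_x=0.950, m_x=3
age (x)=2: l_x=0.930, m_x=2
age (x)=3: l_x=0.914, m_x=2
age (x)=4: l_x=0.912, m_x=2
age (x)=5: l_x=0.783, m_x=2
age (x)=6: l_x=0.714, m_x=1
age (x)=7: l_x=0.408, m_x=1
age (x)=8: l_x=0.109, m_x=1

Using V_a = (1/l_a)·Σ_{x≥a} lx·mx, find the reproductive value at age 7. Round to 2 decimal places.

1.27

lx·mx for x ≥ 7: 0.408, 0.109 → sum = 0.517
V_7 = 0.517 / l_7 = 0.517 / 0.408 = 1.267157… → 1.27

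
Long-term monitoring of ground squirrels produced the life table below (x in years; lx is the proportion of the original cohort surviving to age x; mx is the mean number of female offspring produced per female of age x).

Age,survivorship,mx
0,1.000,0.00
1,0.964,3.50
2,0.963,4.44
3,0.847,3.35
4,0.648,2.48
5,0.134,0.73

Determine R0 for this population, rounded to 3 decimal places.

12.192

lx·mx by age: 0, 3.374, 4.27572, 2.83745, 1.60704, 0.09782
R0 = Σ lx·mx = 12.19203 → 12.192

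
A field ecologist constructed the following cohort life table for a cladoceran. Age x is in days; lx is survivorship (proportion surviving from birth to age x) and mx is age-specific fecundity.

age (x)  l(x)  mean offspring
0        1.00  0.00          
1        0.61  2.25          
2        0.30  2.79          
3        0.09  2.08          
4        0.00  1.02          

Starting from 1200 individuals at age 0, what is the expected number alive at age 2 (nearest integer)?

360

Expected survivors = N0 · l_2 = 1200 × 0.30 = 360 → 360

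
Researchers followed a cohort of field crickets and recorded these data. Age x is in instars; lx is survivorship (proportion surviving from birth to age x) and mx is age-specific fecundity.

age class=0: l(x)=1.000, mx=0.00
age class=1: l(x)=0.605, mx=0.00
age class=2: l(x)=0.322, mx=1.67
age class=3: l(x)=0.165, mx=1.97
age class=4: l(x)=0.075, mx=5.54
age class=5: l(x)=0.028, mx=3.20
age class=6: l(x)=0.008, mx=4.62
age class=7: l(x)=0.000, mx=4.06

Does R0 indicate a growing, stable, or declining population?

R0 = Σ lx·mx = 0 + 0 + 0.53774 + 0.32505 + 0.4155 + 0.0896 + 0.03696 + 0 = 1.40485
R0 > 1, so the population is growing.

growing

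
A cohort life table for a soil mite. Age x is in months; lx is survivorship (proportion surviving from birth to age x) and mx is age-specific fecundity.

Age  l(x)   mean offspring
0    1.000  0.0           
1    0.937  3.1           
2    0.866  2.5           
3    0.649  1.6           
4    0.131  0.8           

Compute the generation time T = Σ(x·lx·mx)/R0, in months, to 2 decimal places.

1.73

lx·mx: 0, 2.9047, 2.165, 1.0384, 0.1048 → R0 = 6.2129
x·lx·mx: 0, 2.9047, 4.33, 3.1152, 0.4192 → Σ = 10.7691
T = 10.7691 / 6.2129 = 1.733345… → 1.73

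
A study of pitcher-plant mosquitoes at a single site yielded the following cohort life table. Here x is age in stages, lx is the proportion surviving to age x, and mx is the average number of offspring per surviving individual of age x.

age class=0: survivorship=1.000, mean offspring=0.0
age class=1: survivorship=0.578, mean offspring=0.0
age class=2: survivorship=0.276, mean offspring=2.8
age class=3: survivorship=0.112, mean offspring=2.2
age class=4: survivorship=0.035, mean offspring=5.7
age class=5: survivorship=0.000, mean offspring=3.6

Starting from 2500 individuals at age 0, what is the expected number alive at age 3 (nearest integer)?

Expected survivors = N0 · l_3 = 2500 × 0.112 = 280 → 280

280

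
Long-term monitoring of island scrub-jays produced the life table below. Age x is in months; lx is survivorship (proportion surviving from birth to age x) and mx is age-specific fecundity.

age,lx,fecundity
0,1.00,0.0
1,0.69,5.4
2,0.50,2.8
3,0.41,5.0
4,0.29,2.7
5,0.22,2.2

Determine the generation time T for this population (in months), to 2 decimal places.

lx·mx: 0, 3.726, 1.4, 2.05, 0.783, 0.484 → R0 = 8.443
x·lx·mx: 0, 3.726, 2.8, 6.15, 3.132, 2.42 → Σ = 18.228
T = 18.228 / 8.443 = 2.158948… → 2.16

2.16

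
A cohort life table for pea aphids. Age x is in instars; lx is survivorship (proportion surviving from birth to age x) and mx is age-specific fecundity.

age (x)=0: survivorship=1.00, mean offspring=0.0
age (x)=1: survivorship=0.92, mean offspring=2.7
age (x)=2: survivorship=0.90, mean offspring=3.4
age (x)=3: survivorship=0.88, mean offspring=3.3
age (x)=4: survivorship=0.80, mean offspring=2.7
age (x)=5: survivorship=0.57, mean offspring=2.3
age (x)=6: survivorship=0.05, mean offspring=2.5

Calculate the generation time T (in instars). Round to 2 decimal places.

2.76

lx·mx: 0, 2.484, 3.06, 2.904, 2.16, 1.311, 0.125 → R0 = 12.044
x·lx·mx: 0, 2.484, 6.12, 8.712, 8.64, 6.555, 0.75 → Σ = 33.261
T = 33.261 / 12.044 = 2.761624… → 2.76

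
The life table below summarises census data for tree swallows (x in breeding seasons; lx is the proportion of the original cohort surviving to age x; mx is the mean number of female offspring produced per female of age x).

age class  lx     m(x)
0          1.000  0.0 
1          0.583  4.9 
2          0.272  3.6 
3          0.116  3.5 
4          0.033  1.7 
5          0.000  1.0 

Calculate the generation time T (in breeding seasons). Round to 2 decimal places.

lx·mx: 0, 2.8567, 0.9792, 0.406, 0.0561, 0 → R0 = 4.298
x·lx·mx: 0, 2.8567, 1.9584, 1.218, 0.2244, 0 → Σ = 6.2575
T = 6.2575 / 4.298 = 1.45591… → 1.46

1.46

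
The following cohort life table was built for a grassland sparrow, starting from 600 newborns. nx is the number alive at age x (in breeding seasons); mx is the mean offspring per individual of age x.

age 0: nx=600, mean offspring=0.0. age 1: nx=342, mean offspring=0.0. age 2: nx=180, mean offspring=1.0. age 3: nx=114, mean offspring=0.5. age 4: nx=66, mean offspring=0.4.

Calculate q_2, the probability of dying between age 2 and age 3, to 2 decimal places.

0.37

lx = nx/n0 = nx/600: 1, 0.57, 0.3, 0.19, 0.11
q_2 = (l_2 − l_3) / l_2 = (0.3 − 0.19) / 0.3
     = 0.11 / 0.3 = 0.366667… → 0.37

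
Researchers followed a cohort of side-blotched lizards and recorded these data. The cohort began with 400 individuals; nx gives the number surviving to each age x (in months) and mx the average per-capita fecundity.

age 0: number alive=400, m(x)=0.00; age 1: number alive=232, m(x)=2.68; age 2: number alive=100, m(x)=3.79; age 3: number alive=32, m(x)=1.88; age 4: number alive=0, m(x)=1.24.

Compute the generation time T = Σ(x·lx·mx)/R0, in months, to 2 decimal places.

1.47

lx = nx/n0 = nx/400: 1, 0.58, 0.25, 0.08, 0
lx·mx: 0, 1.5544, 0.9475, 0.1504, 0 → R0 = 2.6523
x·lx·mx: 0, 1.5544, 1.895, 0.4512, 0 → Σ = 3.9006
T = 3.9006 / 2.6523 = 1.470648… → 1.47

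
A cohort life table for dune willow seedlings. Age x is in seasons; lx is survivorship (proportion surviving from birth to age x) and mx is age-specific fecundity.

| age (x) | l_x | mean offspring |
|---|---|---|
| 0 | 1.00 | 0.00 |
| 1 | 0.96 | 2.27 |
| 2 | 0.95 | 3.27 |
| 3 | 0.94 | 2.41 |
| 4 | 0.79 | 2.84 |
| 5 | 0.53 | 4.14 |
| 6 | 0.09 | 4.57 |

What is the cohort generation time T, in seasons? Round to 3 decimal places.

lx·mx: 0, 2.1792, 3.1065, 2.2654, 2.2436, 2.1942, 0.4113 → R0 = 12.4002
x·lx·mx: 0, 2.1792, 6.213, 6.7962, 8.9744, 10.971, 2.4678 → Σ = 37.6016
T = 37.6016 / 12.4002 = 3.032338… → 3.032

3.032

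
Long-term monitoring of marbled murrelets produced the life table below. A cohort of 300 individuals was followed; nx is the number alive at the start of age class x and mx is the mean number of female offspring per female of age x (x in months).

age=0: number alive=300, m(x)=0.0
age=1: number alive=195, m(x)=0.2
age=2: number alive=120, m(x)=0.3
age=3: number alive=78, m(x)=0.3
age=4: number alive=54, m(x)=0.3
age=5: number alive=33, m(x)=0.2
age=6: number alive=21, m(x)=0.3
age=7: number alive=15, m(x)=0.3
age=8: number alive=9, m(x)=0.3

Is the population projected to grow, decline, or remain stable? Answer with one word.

lx = nx/n0 = nx/300: 1, 0.65, 0.4, 0.26, 0.18, 0.11, 0.07, 0.05, 0.03
R0 = Σ lx·mx = 0 + 0.13 + 0.12 + 0.078 + 0.054 + 0.022 + 0.021 + 0.015 + 0.009 = 0.449
R0 < 1, so the population is declining.

declining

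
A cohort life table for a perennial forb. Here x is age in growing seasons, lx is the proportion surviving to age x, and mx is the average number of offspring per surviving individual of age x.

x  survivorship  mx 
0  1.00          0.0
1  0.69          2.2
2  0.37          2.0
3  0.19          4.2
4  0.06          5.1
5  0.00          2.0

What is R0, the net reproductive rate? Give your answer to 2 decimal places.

lx·mx by age: 0, 1.518, 0.74, 0.798, 0.306, 0
R0 = Σ lx·mx = 3.362 → 3.36

3.36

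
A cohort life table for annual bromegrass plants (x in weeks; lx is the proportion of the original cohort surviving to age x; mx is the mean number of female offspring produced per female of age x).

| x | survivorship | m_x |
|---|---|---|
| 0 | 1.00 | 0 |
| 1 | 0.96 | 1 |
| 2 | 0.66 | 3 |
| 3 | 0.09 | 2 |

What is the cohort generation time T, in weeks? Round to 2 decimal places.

lx·mx: 0, 0.96, 1.98, 0.18 → R0 = 3.12
x·lx·mx: 0, 0.96, 3.96, 0.54 → Σ = 5.46
T = 5.46 / 3.12 = 1.75 → 1.75

1.75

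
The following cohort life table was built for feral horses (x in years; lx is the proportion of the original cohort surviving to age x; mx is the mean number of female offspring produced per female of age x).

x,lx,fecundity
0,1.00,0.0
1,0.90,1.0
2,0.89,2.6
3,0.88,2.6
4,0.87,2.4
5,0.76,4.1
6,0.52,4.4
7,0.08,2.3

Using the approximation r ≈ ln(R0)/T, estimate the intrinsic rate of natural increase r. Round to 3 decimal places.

R0 = Σ lx·mx = 0 + 0.9 + 2.314 + 2.288 + 2.088 + 3.116 + 2.288 + 0.184 = 13.178
Σ x·lx·mx = 51.34; T = 51.34/13.178 = 3.89589…
r ≈ ln(R0)/T = ln(13.178)/3.89589… = 0.66186… → 0.662

0.662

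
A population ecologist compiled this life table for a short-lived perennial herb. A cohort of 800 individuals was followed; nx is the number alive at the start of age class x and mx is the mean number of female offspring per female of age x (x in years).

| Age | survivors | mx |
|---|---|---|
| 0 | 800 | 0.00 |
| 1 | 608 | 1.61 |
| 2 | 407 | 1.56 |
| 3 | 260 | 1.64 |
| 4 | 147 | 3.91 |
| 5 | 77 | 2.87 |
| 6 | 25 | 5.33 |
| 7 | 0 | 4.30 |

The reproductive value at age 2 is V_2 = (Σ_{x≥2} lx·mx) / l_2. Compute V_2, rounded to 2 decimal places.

4.89

lx = nx/n0 = nx/800: 1, 0.76, 0.50875, 0.325, 0.18375, 0.09625, 0.03125, 0
lx·mx for x ≥ 2: 0.79365…, 0.533, 0.718463…, 0.276238…, 0.166563…, 0 → sum = 2.487913…
V_2 = 2.487913… / l_2 = 2.487913… / 0.50875 = 4.890246… → 4.89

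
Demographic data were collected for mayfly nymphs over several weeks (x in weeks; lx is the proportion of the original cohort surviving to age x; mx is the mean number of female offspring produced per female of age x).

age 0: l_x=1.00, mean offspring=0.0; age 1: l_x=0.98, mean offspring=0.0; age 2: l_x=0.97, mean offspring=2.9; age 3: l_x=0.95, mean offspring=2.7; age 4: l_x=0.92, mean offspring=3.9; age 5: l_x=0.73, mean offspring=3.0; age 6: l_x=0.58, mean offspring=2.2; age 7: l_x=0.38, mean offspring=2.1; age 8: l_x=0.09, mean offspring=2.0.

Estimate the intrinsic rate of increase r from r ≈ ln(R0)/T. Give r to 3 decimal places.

0.653

R0 = Σ lx·mx = 0 + 0 + 2.813 + 2.565 + 3.588 + 2.19 + 1.276 + 0.798 + 0.18 = 13.41
Σ x·lx·mx = 53.305; T = 53.305/13.41 = 3.97502…
r ≈ ln(R0)/T = ln(13.41)/3.97502… = 0.65308… → 0.653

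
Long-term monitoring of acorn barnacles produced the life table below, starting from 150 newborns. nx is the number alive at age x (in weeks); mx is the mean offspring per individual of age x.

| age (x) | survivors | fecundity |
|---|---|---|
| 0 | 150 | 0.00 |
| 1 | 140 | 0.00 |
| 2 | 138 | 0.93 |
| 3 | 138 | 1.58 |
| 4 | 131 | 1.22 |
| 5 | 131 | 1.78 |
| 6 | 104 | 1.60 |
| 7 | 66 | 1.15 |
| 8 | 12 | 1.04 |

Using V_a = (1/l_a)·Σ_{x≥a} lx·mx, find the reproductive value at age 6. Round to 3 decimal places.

2.450

lx = nx/n0 = nx/150: 1, 0.93333…, 0.92, 0.92, 0.87333…, 0.87333…, 0.69333…, 0.44, 0.08
lx·mx for x ≥ 6: 1.109333…, 0.506, 0.0832 → sum = 1.698533…
V_6 = 1.698533… / l_6 = 1.698533… / 0.693333… = 2.449808… → 2.450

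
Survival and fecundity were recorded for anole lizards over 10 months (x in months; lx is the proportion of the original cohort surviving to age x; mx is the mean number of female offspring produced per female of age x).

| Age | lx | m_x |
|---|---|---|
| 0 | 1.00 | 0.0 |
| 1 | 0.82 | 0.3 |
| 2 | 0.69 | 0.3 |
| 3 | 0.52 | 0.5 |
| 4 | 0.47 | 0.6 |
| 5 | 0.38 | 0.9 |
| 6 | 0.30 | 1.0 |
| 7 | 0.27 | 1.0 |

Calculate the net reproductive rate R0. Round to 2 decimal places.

lx·mx by age: 0, 0.246, 0.207, 0.26, 0.282, 0.342, 0.3, 0.27
R0 = Σ lx·mx = 1.907 → 1.91

1.91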